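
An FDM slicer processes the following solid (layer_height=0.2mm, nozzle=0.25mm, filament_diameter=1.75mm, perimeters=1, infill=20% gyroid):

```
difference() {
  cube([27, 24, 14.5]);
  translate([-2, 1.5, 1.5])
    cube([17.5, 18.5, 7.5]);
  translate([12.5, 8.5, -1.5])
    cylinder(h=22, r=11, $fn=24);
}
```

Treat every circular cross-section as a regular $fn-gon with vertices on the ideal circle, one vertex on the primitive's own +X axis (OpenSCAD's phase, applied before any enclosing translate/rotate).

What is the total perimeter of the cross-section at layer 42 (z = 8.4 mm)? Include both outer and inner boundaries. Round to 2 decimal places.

At z = 8.4 mm: the 27×24 cube contributes its full rectangle (perimeter 102.00 mm); the cube at (-2, 1.5) is present — its section is the full 17.5×18.5 rectangle (perimeter 72.00 mm); the r=11 cylinder at (12.5, 8.5) contributes a regular 24-gon of circumradius 11 (perimeter = 2·24·11.000·sin(180°/24) = 68.92 mm); Taking the first minus the rest: starting from the 27×24 cube, the 17.5×18.5 cube at (-2, 1.5) partially overlaps it — only the 286.75 mm² overlap (of its 323.75 mm²) is removed, clipping the outline; the r=11 cylinder at (12.5, 8.5) partially overlaps it — only the 134.61 mm² overlap (of its 375.81 mm²) is removed, clipping the outline — boundary = 116.55 mm. Overall, the cross-section has 2 separate islands. Total boundary length (outer) = 116.55 mm.

116.55 mm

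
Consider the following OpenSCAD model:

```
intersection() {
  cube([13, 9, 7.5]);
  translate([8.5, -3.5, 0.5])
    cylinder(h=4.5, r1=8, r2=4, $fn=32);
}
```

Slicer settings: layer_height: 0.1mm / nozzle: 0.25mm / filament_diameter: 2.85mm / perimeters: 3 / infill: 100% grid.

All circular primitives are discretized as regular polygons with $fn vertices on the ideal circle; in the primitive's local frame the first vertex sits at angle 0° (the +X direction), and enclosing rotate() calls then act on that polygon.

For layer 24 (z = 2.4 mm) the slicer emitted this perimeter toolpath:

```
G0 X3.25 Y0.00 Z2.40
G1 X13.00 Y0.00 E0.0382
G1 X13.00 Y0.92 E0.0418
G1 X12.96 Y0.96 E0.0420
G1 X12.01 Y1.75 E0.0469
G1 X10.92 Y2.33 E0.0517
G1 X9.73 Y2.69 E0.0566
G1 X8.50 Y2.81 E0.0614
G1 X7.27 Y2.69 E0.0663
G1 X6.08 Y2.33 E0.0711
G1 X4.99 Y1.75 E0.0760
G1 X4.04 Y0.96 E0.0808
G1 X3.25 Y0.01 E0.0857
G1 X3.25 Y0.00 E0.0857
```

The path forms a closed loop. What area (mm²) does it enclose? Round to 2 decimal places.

20.18 mm²

Apply the shoelace formula to the sequence of (X, Y) vertices; enclosed area = 20.18 mm².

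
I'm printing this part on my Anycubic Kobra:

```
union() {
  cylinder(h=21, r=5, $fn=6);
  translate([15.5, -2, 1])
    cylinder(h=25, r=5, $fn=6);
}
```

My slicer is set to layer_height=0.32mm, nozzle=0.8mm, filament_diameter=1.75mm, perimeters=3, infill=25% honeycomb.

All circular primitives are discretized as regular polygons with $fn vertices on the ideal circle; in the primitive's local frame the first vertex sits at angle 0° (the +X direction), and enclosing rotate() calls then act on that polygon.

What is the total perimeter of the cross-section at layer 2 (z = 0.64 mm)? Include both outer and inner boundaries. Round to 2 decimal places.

30.00 mm

At z = 0.64 mm: the cylinder: section is a regular 6-gon, circumradius r=5 (perimeter = 2·6·5.000·sin(180°/6) = 30.00 mm); the cylinder at (15.5, -2) is not intersected at this z (z outside [1, 26]); Merging all regions: only the r=5 cylinder is present, so the union is just that shape — boundary = 30.00 mm. Overall, the cross-section is a single solid region. Total boundary length (outer) = 30.00 mm.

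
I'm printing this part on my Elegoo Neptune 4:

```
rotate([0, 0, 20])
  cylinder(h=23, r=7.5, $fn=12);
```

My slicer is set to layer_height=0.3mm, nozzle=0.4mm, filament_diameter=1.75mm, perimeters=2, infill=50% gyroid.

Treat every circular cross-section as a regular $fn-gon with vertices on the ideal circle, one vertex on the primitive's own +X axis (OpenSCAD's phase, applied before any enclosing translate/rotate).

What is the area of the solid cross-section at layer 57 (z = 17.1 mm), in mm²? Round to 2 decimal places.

168.75 mm²

At z = 17.1 mm: the cylinder: section is a regular 12-gon, circumradius r=7.5 (area = (12/2)·7.500²·sin(360°/12) = 168.75 mm²); (rotated 20° about Z; rotation is an isometry so areas/perimeters/island counts are preserved). Overall, the cross-section is a single solid region. Net area = 168.75 mm².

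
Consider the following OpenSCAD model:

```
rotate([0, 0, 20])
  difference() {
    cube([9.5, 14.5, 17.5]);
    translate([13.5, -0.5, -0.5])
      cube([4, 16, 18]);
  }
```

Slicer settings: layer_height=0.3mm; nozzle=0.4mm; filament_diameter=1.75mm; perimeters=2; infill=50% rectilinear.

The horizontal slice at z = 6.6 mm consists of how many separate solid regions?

1

At z = 6.6 mm: the cube is present — its section is the full 9.5×14.5 rectangle; the cube at (13.5, -0.5) is present — its section is the full 4×16 rectangle; After the difference (first − rest): starting from the 9.5×14.5 cube, the 4×16 cube at (13.5, -0.5) misses the remaining region (no effect) — 1 connected region; (rotated 20° about Z; rotation is an isometry so areas/perimeters/island counts are preserved). The result has 1 disconnected region.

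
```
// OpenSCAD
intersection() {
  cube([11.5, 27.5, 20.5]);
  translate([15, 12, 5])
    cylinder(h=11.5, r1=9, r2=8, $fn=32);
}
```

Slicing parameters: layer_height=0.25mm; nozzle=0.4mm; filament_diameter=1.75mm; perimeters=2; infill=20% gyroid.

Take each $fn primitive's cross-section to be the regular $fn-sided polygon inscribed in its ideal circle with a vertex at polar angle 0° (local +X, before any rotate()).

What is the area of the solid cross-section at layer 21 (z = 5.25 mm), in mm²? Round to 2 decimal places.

64.79 mm²

At z = 5.25 mm: the 11.5×27.5 cube contributes its full rectangle (area 316.25 mm²); the cone at (15, 12) contributes a regular 32-gon of circumradius 8.978 (interpolated between r1=9 and r2=8 at t=0.022) (area = (32/2)·8.978²·sin(360°/32) = 251.62 mm²); Taking the intersection: the cone at (15, 12) partially overlaps the 11.5×27.5 cube; clipping to the common part keeps 64.79 mm² — area = 64.79 mm². Overall, the cross-section is a single solid region. Net area = 64.79 mm².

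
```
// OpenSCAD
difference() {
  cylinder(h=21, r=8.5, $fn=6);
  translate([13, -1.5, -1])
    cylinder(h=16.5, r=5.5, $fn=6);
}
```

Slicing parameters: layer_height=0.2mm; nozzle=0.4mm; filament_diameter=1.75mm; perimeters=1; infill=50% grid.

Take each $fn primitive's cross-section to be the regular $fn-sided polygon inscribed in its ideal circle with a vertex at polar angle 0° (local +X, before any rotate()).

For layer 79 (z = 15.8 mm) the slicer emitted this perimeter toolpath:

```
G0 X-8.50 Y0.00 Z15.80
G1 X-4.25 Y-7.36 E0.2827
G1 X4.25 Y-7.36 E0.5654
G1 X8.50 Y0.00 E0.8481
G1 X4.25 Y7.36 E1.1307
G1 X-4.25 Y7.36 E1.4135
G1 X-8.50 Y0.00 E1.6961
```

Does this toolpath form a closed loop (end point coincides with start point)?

yes

Start point (G0): (-8.50, 0.00). End point (last G1): the path returns to the start — closed.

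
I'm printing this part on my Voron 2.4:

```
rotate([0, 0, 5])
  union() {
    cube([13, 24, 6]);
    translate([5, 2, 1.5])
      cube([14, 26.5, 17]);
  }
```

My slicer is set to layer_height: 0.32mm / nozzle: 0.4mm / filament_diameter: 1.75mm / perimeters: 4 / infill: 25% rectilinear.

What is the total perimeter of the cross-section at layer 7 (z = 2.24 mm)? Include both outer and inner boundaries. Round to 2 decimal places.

95.00 mm

At z = 2.24 mm: the cube is present — its section is the full 13×24 rectangle (perimeter 74.00 mm); the 14×26.5 cube at (5, 2) contributes its full rectangle (perimeter 81.00 mm); Combining (union): the regions partially overlap (shared area 176.00 mm²), so the edge portions inside another operand are dropped and the merged outline is re-measured after clipping — boundary = 95.00 mm; (whole slice rotated 5° about Z — lengths, areas and connectivity unchanged). Overall, the cross-section is a single solid region. Total boundary length (outer) = 95.00 mm.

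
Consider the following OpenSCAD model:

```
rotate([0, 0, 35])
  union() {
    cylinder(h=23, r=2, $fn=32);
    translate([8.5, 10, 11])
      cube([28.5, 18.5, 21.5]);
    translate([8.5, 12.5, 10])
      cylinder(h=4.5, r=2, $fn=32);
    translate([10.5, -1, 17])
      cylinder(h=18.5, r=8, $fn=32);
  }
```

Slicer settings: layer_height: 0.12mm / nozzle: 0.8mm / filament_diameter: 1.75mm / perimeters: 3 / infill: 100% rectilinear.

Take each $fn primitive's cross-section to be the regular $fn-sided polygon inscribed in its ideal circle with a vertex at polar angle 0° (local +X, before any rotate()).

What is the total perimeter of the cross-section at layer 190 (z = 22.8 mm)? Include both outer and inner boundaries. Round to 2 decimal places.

156.73 mm

At z = 22.8 mm: the r=2 cylinder contributes a regular 32-gon of circumradius 2 (perimeter = 2·32·2.000·sin(180°/32) = 12.55 mm); the 28.5×18.5 cube at (8.5, 10) contributes its full rectangle (perimeter 94.00 mm); the cylinder at (8.5, 12.5) does not reach this height (z outside [10, 14.5]); the r=8 cylinder at (10.5, -1) gives a regular 32-gon of circumradius 8 (constant along its height) (perimeter = 2·32·8.000·sin(180°/32) = 50.18 mm); Combining (union): the 3 present regions are separate (no shared area or edge), so areas and boundary lengths simply add and each stays a separate island — boundary = 156.73 mm; (whole slice rotated 35° about Z — lengths, areas and connectivity unchanged). Overall, the cross-section has 3 separate islands. Total boundary length (outer) = 156.73 mm.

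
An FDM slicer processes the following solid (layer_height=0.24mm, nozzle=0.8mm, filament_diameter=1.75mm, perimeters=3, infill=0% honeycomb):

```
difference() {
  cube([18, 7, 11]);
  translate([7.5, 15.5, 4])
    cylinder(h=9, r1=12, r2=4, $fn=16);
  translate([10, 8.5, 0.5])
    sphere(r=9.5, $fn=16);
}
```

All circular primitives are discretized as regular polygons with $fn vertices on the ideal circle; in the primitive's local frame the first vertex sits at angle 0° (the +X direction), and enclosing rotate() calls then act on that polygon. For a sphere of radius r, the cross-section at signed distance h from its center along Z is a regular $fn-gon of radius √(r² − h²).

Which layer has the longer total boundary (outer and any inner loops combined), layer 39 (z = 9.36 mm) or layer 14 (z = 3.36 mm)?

Layer 39 (z = 9.36): the cube (footprint 18×7) is included at this height (perimeter 50.00 mm); the cone at (7.5, 15.5) (r1=12→r2=4) has section circumradius 7.236 here — a regular 16-gon (perimeter = 2·16·7.236·sin(180°/16) = 45.17 mm); the r=9.5 sphere at (10, 8.5) slices to a regular 16-gon of circumradius 3.428 (√(r²−h²) with h=8.86 from center) (perimeter = 2·16·3.428·sin(180°/16) = 21.40 mm); After the difference (first − rest): starting from the 18×7 cube, the cone at (7.5, 15.5) misses the remaining region (no effect); the r=9.5 sphere at (10, 8.5) partially overlaps it — only the 8.17 mm² overlap (of its 35.97 mm²) is removed, clipping the outline — boundary = 51.49 mm. So its perimeter = 51.49 mm. Layer 14 (z = 3.36): the 18×7 cube contributes its full rectangle (perimeter 50.00 mm); the cone at (7.5, 15.5) is not intersected at this z (z outside [4, 13]); the r=9.5 sphere at (10, 8.5) slices to a regular 16-gon of circumradius 9.059 (√(r²−h²) with h=2.86 from center) (perimeter = 2·16·9.059·sin(180°/16) = 56.56 mm); Subtracting the remaining from the first: starting from the 18×7 cube, the r=9.5 sphere at (10, 8.5) partially overlaps it — only the 96.11 mm² overlap (of its 251.26 mm²) is removed, clipping the outline — boundary = 41.91 mm. So its perimeter = 41.91 mm. Layer 39 is larger (51.49 vs 41.91 mm).

layer 39 (z = 9.36 mm)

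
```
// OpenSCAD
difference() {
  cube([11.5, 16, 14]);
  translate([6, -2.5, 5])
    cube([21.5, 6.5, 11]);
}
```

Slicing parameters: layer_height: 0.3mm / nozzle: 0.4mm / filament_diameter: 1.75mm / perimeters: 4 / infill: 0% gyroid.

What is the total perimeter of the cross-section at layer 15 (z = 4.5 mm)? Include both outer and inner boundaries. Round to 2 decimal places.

At z = 4.5 mm: the cube is present — its section is the full 11.5×16 rectangle (perimeter 55.00 mm); the cube at (6, -2.5) is absent (z outside [5, 16]); Taking the first minus the rest: none of the subtracted shapes is present at this height, so the 11.5×16 cube is unchanged — boundary = 55.00 mm. Overall, the cross-section is a single solid region. Total boundary length (outer) = 55.00 mm.

55.00 mm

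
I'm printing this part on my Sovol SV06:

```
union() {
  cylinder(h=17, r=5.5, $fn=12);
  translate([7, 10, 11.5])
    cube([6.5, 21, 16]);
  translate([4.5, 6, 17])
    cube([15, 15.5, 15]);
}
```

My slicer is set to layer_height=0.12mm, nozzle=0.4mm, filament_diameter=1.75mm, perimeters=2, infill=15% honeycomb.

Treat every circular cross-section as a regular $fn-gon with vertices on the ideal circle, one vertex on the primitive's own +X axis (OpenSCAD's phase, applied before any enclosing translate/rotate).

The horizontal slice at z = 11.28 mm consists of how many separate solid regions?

At z = 11.28 mm: the cylinder: section is a regular 12-gon, circumradius r=5.5; the cube at (7, 10) is absent (z outside [11.5, 27.5]); the cube at (4.5, 6) does not reach this height (z outside [17, 32]); Combining (union): only the r=5.5 cylinder is present, so the union is just that shape — 1 connected region. The result has 1 disconnected region.

1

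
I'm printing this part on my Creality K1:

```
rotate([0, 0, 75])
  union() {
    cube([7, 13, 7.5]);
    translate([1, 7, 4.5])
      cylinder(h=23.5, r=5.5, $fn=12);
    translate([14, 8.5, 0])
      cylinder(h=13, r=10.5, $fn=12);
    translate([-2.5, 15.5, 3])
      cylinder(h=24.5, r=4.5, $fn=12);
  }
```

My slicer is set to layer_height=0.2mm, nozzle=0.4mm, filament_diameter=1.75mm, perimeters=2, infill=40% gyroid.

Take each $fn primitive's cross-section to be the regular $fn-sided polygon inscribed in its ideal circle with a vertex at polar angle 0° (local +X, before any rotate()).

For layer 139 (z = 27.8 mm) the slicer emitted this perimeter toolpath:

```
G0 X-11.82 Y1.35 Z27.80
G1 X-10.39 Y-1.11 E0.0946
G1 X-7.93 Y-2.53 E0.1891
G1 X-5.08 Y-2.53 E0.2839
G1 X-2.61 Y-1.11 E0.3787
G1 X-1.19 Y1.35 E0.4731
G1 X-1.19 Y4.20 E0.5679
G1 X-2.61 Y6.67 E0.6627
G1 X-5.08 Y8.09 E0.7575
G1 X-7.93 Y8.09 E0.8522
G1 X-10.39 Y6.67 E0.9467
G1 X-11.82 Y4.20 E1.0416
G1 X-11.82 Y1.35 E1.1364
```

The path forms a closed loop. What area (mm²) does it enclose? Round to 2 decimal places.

90.77 mm²

Apply the shoelace formula to the sequence of (X, Y) vertices; enclosed area = 90.77 mm².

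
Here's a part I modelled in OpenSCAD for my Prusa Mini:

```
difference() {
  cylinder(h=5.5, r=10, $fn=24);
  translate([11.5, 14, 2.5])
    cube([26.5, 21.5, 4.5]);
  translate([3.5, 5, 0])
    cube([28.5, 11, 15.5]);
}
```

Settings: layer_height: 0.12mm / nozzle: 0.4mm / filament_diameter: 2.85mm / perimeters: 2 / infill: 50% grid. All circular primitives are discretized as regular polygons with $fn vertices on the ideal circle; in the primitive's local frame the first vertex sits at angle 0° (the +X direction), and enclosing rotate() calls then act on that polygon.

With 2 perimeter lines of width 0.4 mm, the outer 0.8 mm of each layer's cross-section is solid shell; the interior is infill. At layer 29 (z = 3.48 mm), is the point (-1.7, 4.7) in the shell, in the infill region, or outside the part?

At z = 3.48 mm: the cylinder: section is a regular 24-gon, circumradius r=10; the cube at (11.5, 14) is present — its section is the full 26.5×21.5 rectangle; the 28.5×11 cube at (3.5, 5) contributes its full rectangle; Taking the first minus the rest: starting from the r=10 cylinder, the 26.5×21.5 cube at (11.5, 14) misses the remaining region (no effect); the 28.5×11 cube at (3.5, 5) partially overlaps it — only the 13.54 mm² overlap (of its 313.50 mm²) is removed, clipping the outline — 1 connected region. Overall, the cross-section is a single solid region. The nearest boundary edge runs (-5.00, 8.66)→(-2.59, 9.66); distance from the point to it = 4.92 mm. The point is inside the cross-section and 4.92 mm from the nearest boundary — more than the 0.8 mm shell width (2 × 0.4), so it's in the infill interior.

infill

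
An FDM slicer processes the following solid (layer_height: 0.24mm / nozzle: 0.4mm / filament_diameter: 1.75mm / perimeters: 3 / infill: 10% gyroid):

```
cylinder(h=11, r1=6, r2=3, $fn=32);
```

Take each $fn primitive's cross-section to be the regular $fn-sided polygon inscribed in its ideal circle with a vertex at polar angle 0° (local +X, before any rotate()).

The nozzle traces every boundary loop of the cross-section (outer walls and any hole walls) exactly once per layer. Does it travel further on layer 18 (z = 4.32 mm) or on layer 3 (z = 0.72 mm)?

Layer 18 (z = 4.32): the cone (r1=6→r2=3) has section circumradius 4.822 here — a regular 32-gon (perimeter = 2·32·4.822·sin(180°/32) = 30.25 mm). So its perimeter = 30.25 mm. Layer 3 (z = 0.72): the cone: at t=0.065 of its height the radius interpolates to r₁+(r₂−r₁)t = 5.804, giving a regular 32-gon of that circumradius (perimeter = 2·32·5.804·sin(180°/32) = 36.41 mm). So its perimeter = 36.41 mm. Layer 3 is larger (36.41 vs 30.25 mm).

layer 3 (z = 0.72 mm)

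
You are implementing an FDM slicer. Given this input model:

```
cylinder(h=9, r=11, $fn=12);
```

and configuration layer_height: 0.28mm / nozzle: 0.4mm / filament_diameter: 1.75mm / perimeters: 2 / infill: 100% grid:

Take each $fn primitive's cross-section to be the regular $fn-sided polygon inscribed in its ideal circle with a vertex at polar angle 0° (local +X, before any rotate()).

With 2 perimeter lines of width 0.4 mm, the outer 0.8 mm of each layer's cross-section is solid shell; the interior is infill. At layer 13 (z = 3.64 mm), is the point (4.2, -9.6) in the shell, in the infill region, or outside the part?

At z = 3.64 mm: the cylinder: section is a regular 12-gon, circumradius r=11. Overall, the cross-section is a single solid region. The nearest boundary edge runs (-0.00, -11.00)→(5.50, -9.53); distance from the point to it = 0.27 mm. The point is inside the cross-section, 0.27 mm from the nearest boundary — within the 0.8 mm shell band (2 × 0.4).

shell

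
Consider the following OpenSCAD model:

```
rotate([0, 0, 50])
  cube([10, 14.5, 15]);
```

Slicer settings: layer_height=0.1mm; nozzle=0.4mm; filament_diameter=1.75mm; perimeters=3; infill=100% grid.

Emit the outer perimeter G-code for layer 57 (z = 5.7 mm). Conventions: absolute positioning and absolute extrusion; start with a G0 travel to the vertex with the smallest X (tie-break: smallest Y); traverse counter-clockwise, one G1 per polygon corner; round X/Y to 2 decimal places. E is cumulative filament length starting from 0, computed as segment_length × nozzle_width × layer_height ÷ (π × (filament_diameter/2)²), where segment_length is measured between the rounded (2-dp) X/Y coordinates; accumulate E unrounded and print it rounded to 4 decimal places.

At z = 5.7 mm: the cube (footprint 10×14.5) is included at this height; (whole slice rotated 50° about Z — lengths, areas and connectivity unchanged). The outline is a single polygon with 4 vertices. Extrusion per mm of travel: 0.4 × 0.1 / (π × 0.875²) = 0.016630. Accumulating E over each segment gives final E = 0.8150.

G0 X-11.11 Y9.32 Z5.70
G1 X0.00 Y0.00 E0.2412
G1 X6.43 Y7.66 E0.4075
G1 X-4.68 Y16.98 E0.6486
G1 X-11.11 Y9.32 E0.8150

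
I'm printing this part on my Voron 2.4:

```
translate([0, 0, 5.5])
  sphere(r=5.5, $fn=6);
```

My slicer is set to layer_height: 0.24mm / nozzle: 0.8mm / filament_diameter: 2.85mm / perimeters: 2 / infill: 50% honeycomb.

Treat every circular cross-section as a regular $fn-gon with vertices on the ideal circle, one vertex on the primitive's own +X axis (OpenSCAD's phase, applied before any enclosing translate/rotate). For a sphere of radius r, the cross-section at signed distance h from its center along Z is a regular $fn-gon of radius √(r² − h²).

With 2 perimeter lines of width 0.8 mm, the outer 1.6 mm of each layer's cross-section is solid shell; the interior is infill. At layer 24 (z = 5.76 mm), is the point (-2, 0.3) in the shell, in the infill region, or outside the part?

infill

At z = 5.76 mm: the r=5.5 sphere contributes a regular 6-gon of circumradius √(5.5²−0.26²) = 5.494. Overall, the cross-section is a single solid region. The nearest boundary edge runs (-2.75, 4.76)→(-5.49, 0.00); distance from the point to it = 2.88 mm. The point is inside the cross-section and 2.88 mm from the nearest boundary — more than the 1.6 mm shell width (2 × 0.8), so it's in the infill interior.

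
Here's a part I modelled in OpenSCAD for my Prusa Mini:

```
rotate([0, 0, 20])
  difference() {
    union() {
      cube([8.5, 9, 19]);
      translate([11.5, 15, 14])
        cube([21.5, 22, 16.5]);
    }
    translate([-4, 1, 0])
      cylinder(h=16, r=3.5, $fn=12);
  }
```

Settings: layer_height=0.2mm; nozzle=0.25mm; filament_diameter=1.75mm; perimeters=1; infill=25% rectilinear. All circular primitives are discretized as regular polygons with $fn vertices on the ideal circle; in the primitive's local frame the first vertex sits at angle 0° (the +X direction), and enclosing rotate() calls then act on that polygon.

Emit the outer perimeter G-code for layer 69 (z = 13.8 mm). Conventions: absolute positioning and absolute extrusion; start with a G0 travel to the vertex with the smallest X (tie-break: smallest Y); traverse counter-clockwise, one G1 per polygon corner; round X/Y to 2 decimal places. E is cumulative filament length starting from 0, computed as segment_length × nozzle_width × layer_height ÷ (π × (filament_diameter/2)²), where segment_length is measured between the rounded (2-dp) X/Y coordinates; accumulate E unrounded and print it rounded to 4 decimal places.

G0 X-3.08 Y8.46 Z13.80
G1 X0.00 Y0.00 E0.1872
G1 X7.99 Y2.91 E0.3639
G1 X4.91 Y11.36 E0.5509
G1 X-3.08 Y8.46 E0.7276

At z = 13.8 mm: the cube is present — its section is the full 8.5×9 rectangle; the cube at (11.5, 15) is not intersected at this z (z outside [14, 30.5]); Combining (union): only the 8.5×9 cube is present, so the union is just that shape — 1 connected region; the cylinder at (-4, 1): section is a regular 12-gon, circumradius r=3.5; Taking the first minus the rest: starting from that combined region, the r=3.5 cylinder at (-4, 1) misses the remaining region (no effect) — 1 connected region; (rotated 20° about Z; rotation is an isometry so areas/perimeters/island counts are preserved). The outline is a single polygon with 4 vertices. Extrusion per mm of travel: 0.25 × 0.2 / (π × 0.875²) = 0.020788. Accumulating E over each segment gives final E = 0.7276.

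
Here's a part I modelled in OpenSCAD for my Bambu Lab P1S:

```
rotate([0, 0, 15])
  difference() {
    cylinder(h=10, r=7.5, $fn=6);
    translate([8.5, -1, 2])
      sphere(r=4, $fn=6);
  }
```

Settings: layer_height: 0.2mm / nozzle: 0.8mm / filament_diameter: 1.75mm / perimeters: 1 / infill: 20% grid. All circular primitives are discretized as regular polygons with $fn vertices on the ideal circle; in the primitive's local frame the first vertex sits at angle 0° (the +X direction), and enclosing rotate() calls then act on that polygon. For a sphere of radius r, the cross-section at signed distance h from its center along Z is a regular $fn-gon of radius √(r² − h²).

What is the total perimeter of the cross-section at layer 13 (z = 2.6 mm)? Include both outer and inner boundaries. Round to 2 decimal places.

45.00 mm

At z = 2.6 mm: the r=7.5 cylinder gives a regular 6-gon of circumradius 7.5 (constant along its height) (perimeter = 2·6·7.500·sin(180°/6) = 45.00 mm); the sphere at (8.5, -1): section is a regular 6-gon, circumradius = √(r²−h²) = √(4²−0.6²) = 3.955 (perimeter = 2·6·3.955·sin(180°/6) = 23.73 mm); Taking the first minus the rest: starting from the r=7.5 cylinder, the r=4 sphere at (8.5, -1) partially overlaps it — only the 7.27 mm² overlap (of its 40.63 mm²) is removed, clipping the outline — boundary = 45.00 mm; (whole slice rotated 15° about Z — lengths, areas and connectivity unchanged). Overall, the cross-section is a single solid region. Total boundary length (outer) = 45.00 mm.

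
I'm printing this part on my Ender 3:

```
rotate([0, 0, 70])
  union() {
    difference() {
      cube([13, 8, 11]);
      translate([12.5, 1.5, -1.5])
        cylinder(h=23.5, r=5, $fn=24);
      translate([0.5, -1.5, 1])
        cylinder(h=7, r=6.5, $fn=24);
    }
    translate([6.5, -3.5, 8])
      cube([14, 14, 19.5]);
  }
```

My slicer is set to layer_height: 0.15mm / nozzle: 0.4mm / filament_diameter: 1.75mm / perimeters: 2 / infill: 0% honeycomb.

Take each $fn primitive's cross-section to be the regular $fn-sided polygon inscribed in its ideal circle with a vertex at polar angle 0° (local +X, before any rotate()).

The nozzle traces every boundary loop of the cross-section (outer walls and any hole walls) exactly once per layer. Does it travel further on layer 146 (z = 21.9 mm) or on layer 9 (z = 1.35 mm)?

layer 146 (z = 21.9 mm)

Layer 146 (z = 21.9): the cube does not reach this height (z outside [0, 11]); the cylinder at (12.5, 1.5): section is a regular 24-gon, circumradius r=5 (perimeter = 2·24·5.000·sin(180°/24) = 31.33 mm); the cylinder at (0.5, -1.5) does not reach this height (z outside [1, 8]); Subtracting the remaining from the first: the first operand is absent here, so nothing remains; the 14×14 cube at (6.5, -3.5) contributes its full rectangle (perimeter 56.00 mm); Merging all regions: only the 14×14 cube at (6.5, -3.5) is present, so the union is just that shape — boundary = 56.00 mm; (whole slice rotated 70° about Z — lengths, areas and connectivity unchanged). So its perimeter = 56.00 mm. Layer 9 (z = 1.35): the 13×8 cube contributes its full rectangle (perimeter 42.00 mm); the cylinder at (12.5, 1.5): section is a regular 24-gon, circumradius r=5 (perimeter = 2·24·5.000·sin(180°/24) = 31.33 mm); the cylinder at (0.5, -1.5): section is a regular 24-gon, circumradius r=6.5 (perimeter = 2·24·6.500·sin(180°/24) = 40.72 mm); Taking the first minus the rest: starting from the 13×8 cube, the r=5 cylinder at (12.5, 1.5) partially overlaps it — only the 29.99 mm² overlap (of its 77.65 mm²) is removed, clipping the outline; the r=6.5 cylinder at (0.5, -1.5) partially overlaps it — only the 25.69 mm² overlap (of its 131.22 mm²) is removed, clipping the outline — boundary = 37.62 mm; the cube at (6.5, -3.5) does not reach this height (z outside [8, 27.5]); Combining (union): only the result so far is present, so the union is just that shape — boundary = 37.62 mm; (whole slice rotated 70° about Z — lengths, areas and connectivity unchanged). So its perimeter = 37.62 mm. Layer 146 is larger (56.00 vs 37.62 mm).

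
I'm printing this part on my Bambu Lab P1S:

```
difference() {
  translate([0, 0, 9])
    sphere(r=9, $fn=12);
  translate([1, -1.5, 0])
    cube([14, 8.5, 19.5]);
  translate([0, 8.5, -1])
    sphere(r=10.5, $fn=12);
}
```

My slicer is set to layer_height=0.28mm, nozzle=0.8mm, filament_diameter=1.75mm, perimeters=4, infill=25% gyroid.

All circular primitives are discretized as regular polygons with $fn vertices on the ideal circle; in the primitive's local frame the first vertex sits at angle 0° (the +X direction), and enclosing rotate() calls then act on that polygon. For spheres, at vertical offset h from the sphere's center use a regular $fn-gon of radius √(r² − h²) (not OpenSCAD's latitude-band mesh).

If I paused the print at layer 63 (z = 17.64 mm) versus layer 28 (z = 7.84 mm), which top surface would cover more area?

Layer 63 (z = 17.64): the r=9 sphere contributes a regular 12-gon of circumradius √(9²−8.64²) = 2.520 (area = (12/2)·2.520²·sin(360°/12) = 19.05 mm²); the cube at (1, -1.5) is present — its section is the full 14×8.5 rectangle (area 119.00 mm²); the sphere at (0, 8.5) is absent (|z−center|=18.640 > r=10.5); Subtracting the remaining from the first: starting from the r=9 sphere (19.05 mm²), the 14×8.5 cube at (1, -1.5) partially overlaps it — only the 4.33 mm² overlap (of its 119.00 mm²) is removed, clipping the outline — area = 14.72 mm². So its area = 14.72 mm². Layer 28 (z = 7.84): the sphere: section is a regular 12-gon, circumradius = √(r²−h²) = √(9²−1.16²) = 8.925 (area = (12/2)·8.925²·sin(360°/12) = 238.96 mm²); the cube at (1, -1.5) (footprint 14×8.5) is included at this height (area 119.00 mm²); the sphere at (0, 8.5): section is a regular 12-gon, circumradius = √(r²−h²) = √(10.5²−8.84²) = 5.666 (area = (12/2)·5.666²·sin(360°/12) = 96.31 mm²); Taking the first minus the rest: starting from the r=9 sphere (238.96 mm²), the 14×8.5 cube at (1, -1.5) partially overlaps it — only the 58.14 mm² overlap (of its 119.00 mm²) is removed, clipping the outline; the r=10.5 sphere at (0, 8.5) partially overlaps it — only the 32.29 mm² overlap (of its 96.31 mm²) is removed, clipping the outline — area = 148.54 mm². So its area = 148.54 mm². Layer 28 is larger (148.54 vs 14.72 mm²).

layer 28 (z = 7.84 mm)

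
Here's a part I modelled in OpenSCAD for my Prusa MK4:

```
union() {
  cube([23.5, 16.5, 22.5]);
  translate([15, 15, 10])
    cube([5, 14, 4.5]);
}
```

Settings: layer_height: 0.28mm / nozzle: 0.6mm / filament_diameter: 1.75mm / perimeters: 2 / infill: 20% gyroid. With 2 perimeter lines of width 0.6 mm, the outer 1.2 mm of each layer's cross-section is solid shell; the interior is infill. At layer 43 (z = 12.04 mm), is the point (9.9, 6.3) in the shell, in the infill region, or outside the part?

infill

At z = 12.04 mm: the cube is present — its section is the full 23.5×16.5 rectangle; the cube at (15, 15) is present — its section is the full 5×14 rectangle; Merging all regions: the regions partially overlap (shared area 7.50 mm²), so overlapping operands fuse into one piece — 1 connected region. Overall, the cross-section is a single solid region. The nearest boundary edge runs (23.50, 0.00)→(0.00, 0.00); distance from the point to it = 6.30 mm. The point is inside the cross-section and 6.30 mm from the nearest boundary — more than the 1.2 mm shell width (2 × 0.6), so it's in the infill interior.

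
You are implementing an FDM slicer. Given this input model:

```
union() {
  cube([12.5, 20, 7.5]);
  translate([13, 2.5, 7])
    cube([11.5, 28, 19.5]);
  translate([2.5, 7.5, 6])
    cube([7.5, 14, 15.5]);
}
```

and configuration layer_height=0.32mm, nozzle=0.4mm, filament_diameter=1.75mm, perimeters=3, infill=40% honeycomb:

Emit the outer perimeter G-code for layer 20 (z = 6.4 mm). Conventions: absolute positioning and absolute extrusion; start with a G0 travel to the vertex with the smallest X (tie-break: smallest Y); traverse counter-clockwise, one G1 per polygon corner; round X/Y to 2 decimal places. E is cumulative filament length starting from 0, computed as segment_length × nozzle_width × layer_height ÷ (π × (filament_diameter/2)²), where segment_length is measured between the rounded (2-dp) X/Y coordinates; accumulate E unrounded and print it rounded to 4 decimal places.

At z = 6.4 mm: the cube is present — its section is the full 12.5×20 rectangle; the cube at (13, 2.5) does not reach this height (z outside [7, 26.5]); the 7.5×14 cube at (2.5, 7.5) contributes its full rectangle; Taking the union: the regions partially overlap (shared area 93.75 mm²), so overlapping operands fuse into one piece — 1 connected region. The outline is a single polygon with 8 vertices. Extrusion per mm of travel: 0.4 × 0.32 / (π × 0.875²) = 0.053216. Accumulating E over each segment gives final E = 3.6187.

G0 X0.00 Y0.00 Z6.40
G1 X12.50 Y0.00 E0.6652
G1 X12.50 Y20.00 E1.7295
G1 X10.00 Y20.00 E1.8626
G1 X10.00 Y21.50 E1.9424
G1 X2.50 Y21.50 E2.3415
G1 X2.50 Y20.00 E2.4213
G1 X0.00 Y20.00 E2.5544
G1 X0.00 Y0.00 E3.6187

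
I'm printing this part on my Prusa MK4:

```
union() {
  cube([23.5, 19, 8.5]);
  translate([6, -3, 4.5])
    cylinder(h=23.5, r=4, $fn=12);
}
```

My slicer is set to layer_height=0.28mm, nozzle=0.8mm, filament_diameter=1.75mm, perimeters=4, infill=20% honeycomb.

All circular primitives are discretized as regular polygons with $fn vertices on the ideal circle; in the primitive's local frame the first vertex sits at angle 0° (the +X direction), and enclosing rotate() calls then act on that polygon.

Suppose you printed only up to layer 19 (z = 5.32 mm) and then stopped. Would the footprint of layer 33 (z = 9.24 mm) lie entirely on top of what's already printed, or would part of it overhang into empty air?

entirely on top

Compare the two slices. At z = 5.32: the cube (footprint 23.5×19) is included at this height (area 446.50 mm²); the r=4 cylinder at (6, -3) contributes a regular 12-gon of circumradius 4 (area = (12/2)·4.000²·sin(360°/12) = 48.00 mm²); Merging all regions: the regions partially overlap — summed areas 494.50 mm² minus the doubly-counted overlap 3.14 mm² gives 491.36 mm² — area = 491.36 mm². At z = 9.24: the cube is absent (z outside [0, 8.5]); the r=4 cylinder at (6, -3) contributes a regular 12-gon of circumradius 4 (area = (12/2)·4.000²·sin(360°/12) = 48.00 mm²); Merging all regions: only the r=4 cylinder at (6, -3) is present, so the union is just that shape — area = 48.00 mm². Checking containment: the cross-section at z = 9.24 is a subset of the cross-section at z = 5.32.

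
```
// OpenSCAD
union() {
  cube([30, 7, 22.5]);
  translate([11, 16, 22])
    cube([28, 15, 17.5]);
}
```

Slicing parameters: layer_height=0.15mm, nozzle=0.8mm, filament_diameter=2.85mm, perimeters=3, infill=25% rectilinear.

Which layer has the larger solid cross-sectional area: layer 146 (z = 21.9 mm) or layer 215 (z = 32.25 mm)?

Layer 146 (z = 21.9): the cube (footprint 30×7) is included at this height (area 210.00 mm²); the cube at (11, 16) is not intersected at this z (z outside [22, 39.5]); Combining (union): only the 30×7 cube is present, so the union is just that shape — area = 210.00 mm². So its area = 210.00 mm². Layer 215 (z = 32.25): the cube is not intersected at this z (z outside [0, 22.5]); the 28×15 cube at (11, 16) contributes its full rectangle (area 420.00 mm²); Merging all regions: only the 28×15 cube at (11, 16) is present, so the union is just that shape — area = 420.00 mm². So its area = 420.00 mm². Layer 215 is larger (420.00 vs 210.00 mm²).

layer 215 (z = 32.25 mm)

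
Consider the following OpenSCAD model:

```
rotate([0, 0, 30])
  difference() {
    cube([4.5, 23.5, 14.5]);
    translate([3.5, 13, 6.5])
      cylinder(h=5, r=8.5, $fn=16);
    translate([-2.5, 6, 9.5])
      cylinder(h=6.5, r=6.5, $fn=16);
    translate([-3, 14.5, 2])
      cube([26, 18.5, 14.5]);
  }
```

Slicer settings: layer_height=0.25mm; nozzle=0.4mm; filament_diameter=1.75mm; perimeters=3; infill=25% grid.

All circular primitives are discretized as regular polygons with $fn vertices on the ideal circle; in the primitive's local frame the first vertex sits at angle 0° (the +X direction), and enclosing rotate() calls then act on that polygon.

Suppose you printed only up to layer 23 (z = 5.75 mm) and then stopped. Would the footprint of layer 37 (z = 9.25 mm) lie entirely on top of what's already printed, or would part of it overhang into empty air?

entirely on top

Compare the two slices. At z = 5.75: the cube (footprint 4.5×23.5) is included at this height (area 105.75 mm²); the cylinder at (3.5, 13) does not reach this height (z outside [6.5, 11.5]); the cylinder at (-2.5, 6) is absent (z outside [9.5, 16]); the cube at (-3, 14.5) is present — its section is the full 26×18.5 rectangle (area 481.00 mm²); After the difference (first − rest): starting from the 4.5×23.5 cube (105.75 mm²), the 26×18.5 cube at (-3, 14.5) partially overlaps it — only the 40.50 mm² overlap (of its 481.00 mm²) is removed, clipping the outline — area = 65.25 mm²; (whole slice rotated 30° about Z — lengths, areas and connectivity unchanged). At z = 9.25: the cube is present — its section is the full 4.5×23.5 rectangle (area 105.75 mm²); the r=8.5 cylinder at (3.5, 13) contributes a regular 16-gon of circumradius 8.5 (area = (16/2)·8.500²·sin(360°/16) = 221.19 mm²); the cylinder at (-2.5, 6) does not reach this height (z outside [9.5, 16]); the 26×18.5 cube at (-3, 14.5) contributes its full rectangle (area 481.00 mm²); After the difference (first − rest): starting from the 4.5×23.5 cube (105.75 mm²), the r=8.5 cylinder at (3.5, 13) partially overlaps it — only the 73.84 mm² overlap (of its 221.19 mm²) is removed, clipping the outline; the 26×18.5 cube at (-3, 14.5) partially overlaps it — only the 10.33 mm² overlap (of its 481.00 mm²) is removed, clipping the outline — area = 21.58 mm²; (rotated 30° about Z; rotation is an isometry so areas/perimeters/island counts are preserved). Checking containment: the cross-section at z = 9.25 is a subset of the cross-section at z = 5.75.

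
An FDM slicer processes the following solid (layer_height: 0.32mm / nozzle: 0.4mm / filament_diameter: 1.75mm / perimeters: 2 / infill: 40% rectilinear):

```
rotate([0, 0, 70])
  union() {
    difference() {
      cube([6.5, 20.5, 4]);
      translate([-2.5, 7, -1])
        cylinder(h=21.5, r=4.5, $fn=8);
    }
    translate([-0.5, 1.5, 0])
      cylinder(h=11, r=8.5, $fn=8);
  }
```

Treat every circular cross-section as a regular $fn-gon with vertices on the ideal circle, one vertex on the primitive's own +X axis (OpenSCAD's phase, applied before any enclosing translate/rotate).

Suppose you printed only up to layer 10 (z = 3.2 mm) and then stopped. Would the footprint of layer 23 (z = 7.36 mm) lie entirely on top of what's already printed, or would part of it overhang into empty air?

entirely on top

Compare the two slices. At z = 3.2: the cube is present — its section is the full 6.5×20.5 rectangle (area 133.25 mm²); the r=4.5 cylinder at (-2.5, 7) contributes a regular 8-gon of circumradius 4.5 (area = (8/2)·4.500²·sin(360°/8) = 57.28 mm²); Taking the first minus the rest: starting from the 6.5×20.5 cube (133.25 mm²), the r=4.5 cylinder at (-2.5, 7) partially overlaps it — only the 8.73 mm² overlap (of its 57.28 mm²) is removed, clipping the outline — area = 124.52 mm²; the r=8.5 cylinder at (-0.5, 1.5) contributes a regular 8-gon of circumradius 8.5 (area = (8/2)·8.500²·sin(360°/8) = 204.35 mm²); Taking the union: the regions partially overlap — summed areas 328.88 mm² minus the doubly-counted overlap 45.77 mm² gives 283.11 mm² — area = 283.11 mm²; (whole slice rotated 70° about Z — lengths, areas and connectivity unchanged). At z = 7.36: the cube does not reach this height (z outside [0, 4]); the r=4.5 cylinder at (-2.5, 7) gives a regular 8-gon of circumradius 4.5 (constant along its height) (area = (8/2)·4.500²·sin(360°/8) = 57.28 mm²); After the difference (first − rest): the first operand is absent here, so nothing remains; the r=8.5 cylinder at (-0.5, 1.5) gives a regular 8-gon of circumradius 8.5 (constant along its height) (area = (8/2)·8.500²·sin(360°/8) = 204.35 mm²); Combining (union): only the r=8.5 cylinder at (-0.5, 1.5) is present, so the union is just that shape — area = 204.35 mm²; (whole slice rotated 70° about Z — lengths, areas and connectivity unchanged). Checking containment: the cross-section at z = 7.36 is a subset of the cross-section at z = 3.2.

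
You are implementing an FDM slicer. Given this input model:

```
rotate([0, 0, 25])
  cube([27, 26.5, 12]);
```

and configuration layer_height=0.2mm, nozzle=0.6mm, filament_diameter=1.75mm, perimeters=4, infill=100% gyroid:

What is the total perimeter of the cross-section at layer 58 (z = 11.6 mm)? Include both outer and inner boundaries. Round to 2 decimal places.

At z = 11.6 mm: the 27×26.5 cube contributes its full rectangle (perimeter 107.00 mm); (rotated 25° about Z; rotation is an isometry so areas/perimeters/island counts are preserved). Overall, the cross-section is a single solid region. Total boundary length (outer) = 107.00 mm.

107.00 mm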